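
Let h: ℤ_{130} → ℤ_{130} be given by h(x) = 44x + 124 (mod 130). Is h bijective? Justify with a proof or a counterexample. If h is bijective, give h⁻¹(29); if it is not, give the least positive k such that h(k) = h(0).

65

We have gcd(44, 130) = 2 > 1. Taking s = 0 and t = 65: h(0) = 124 and h(65) = 44·65 + 124 = 2984 ≡ 124 (mod 130).
So h(0) = h(65) while 0 ≠ 65, thus h is not injective, hence not bijective.
Since h is not bijective, we find the least positive k with h(k) = h(0): this means 44k ≡ 0 (mod 130), i.e. 130 ∣ 44k. Since gcd(44, 130) = 2, dividing through by 2 this holds exactly when 65 ∣ 22k, and as gcd(22, 65) = 1, exactly when 65 ∣ k.
The smallest positive such k is 65.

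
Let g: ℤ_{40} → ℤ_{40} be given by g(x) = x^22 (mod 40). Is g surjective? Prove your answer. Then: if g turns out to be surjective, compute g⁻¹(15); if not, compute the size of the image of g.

g(4): Repeated squaring mod 40: 4^1 ≡ 4, 4^2 ≡ 4² = 16, 4^4 ≡ 16² = 256 ≡ 16, 4^8 ≡ 16² = 256 ≡ 16, 4^16 ≡ 16² = 256 ≡ 16. Since 22 = 16 + 4 + 2, 4^22 ≡ 16·16·16: 16·16 = 256 ≡ 16, then 16·16 = 256 ≡ 16. So 4^22 ≡ 16 (mod 40).
g(6): Repeated squaring mod 40: 6^1 ≡ 6, 6^2 ≡ 6² = 36, 6^4 ≡ 36² = 1296 ≡ 16, 6^8 ≡ 16² = 256 ≡ 16, 6^16 ≡ 16² = 256 ≡ 16. Since 22 = 16 + 4 + 2, 6^22 ≡ 16·16·36: 16·16 = 256 ≡ 16, then 16·36 = 576 ≡ 16. So 6^22 ≡ 16 (mod 40).
So g(4) = g(6) = 16 while 4 ≠ 6, thus g is not injective.
A non-injective map from the 40-element set ℤ_{40} to itself takes at most 39 distinct values, so it cannot be surjective. So g is not surjective.
Since g is not surjective, we determine |image(g)|. Computing x^22 mod 40 for each x (by repeated squaring, reducing mod 40 at every step), the values g(0), g(1), …, g(39) are: 0, 1, 24, 9, 16, 25, 16, 9, 24, 1, 0, 1, 24, 9, 16, 25, 16, 9, 24, 1, 0, 1, 24, 9, 16, 25, 16, 9, 24, 1, 0, 1, 24, 9, 16, 25, 16, 9, 24, 1.
The distinct values are {0, 1, 9, 16, 24, 25}; there are 6 of them.

6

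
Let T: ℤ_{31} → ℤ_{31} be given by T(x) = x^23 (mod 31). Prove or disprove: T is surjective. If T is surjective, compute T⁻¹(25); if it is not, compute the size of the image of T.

5

Since 31 is prime, the nonzero elements of ℤ_{31} form a cyclic group of order 30.
As gcd(23, 30) = 1, raising to the 23rd power is a bijection on this group: if a^23 ≡ b^23 then (ab^{−1})^23 = 1, and the only element of order dividing gcd(23, 30) = 1 is 1, so a = b.
With T(0) = 0 this makes T injective on all of ℤ_{31}, hence bijective (finite equal-size domain and codomain). In particular T is surjective.
Since T is surjective, we find the preimage of 25. The inverse of x ↦ x^23 on (ℤ_{31})^× is x ↦ x^17, because 23·17 = 391 = 13·30 + 1 ≡ 1 (mod 30) and x^{30} = 1 for x ≠ 0 (Fermat). So T⁻¹(25) = 25^17 mod 31.
Repeated squaring mod 31: 25^1 ≡ 25, 25^2 ≡ 25² = 625 ≡ 5, 25^4 ≡ 5² = 25, 25^8 ≡ 25² = 625 ≡ 5, 25^16 ≡ 5² = 25. Since 17 = 16 + 1, 25^17 ≡ 25·25: 25·25 = 625 ≡ 5. So 25^17 ≡ 5 (mod 31).
Hence T⁻¹(25) = 5.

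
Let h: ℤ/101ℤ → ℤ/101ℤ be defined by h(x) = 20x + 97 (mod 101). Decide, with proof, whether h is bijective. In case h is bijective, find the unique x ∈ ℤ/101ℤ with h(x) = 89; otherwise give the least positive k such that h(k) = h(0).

Recall that h is injective if h(x_1) = h(x_2) implies x_1 = x_2.
Suppose h(x_1) = h(x_2) in ℤ/101ℤ. Then 20x_1 + 97 ≡ 20x_2 + 97 (mod 101), therefore 20(x_1 − x_2) ≡ 0 (mod 101).
Since gcd(20, 101) = 1, 20 is invertible modulo 101, therefore x_1 − x_2 ≡ 0 (mod 101), i.e. x_1 = x_2.
We now compute 20⁻¹ mod 101 explicitly. Euclid's algorithm: 101 = 5·20 + 1; back-substituting gives 1 = 96·20 − 19·101, so 20⁻¹ ≡ 96 (mod 101).
For any y ∈ ℤ/101ℤ, x = 96(y − 97) mod 101 satisfies h(x) = 20·96(y − 97) + 97 ≡ y (since 20·96 ≡ 1 mod 101). So every y has a preimage.
Thus h is bijective.
Since h is bijective, we find h⁻¹(89): we need 20x ≡ 89 − 97 ≡ 93 (mod 101). Using 20⁻¹ = 96: x ≡ 96·93 = 8928 = 88·101 + 40, so x = 40.
Check: h(40) = 20·40 + 97 = 897 = 8·101 + 89 ≡ 89 (mod 101).

40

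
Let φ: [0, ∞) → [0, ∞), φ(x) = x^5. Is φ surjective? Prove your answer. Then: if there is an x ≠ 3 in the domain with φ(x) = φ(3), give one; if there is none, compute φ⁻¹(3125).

5

For any y ∈ [0, ∞), x = y^{1/5} ∈ [0, ∞) gives φ(x) = y, so φ is surjective.
Since x ↦ x^5 is strictly increasing on [0, ∞), it is injective there, so no x ≠ 3 in the domain has φ(x) = φ(3). We therefore compute φ⁻¹(3125) = 3125^{1/5} = 5 (indeed 5^5 = 3125).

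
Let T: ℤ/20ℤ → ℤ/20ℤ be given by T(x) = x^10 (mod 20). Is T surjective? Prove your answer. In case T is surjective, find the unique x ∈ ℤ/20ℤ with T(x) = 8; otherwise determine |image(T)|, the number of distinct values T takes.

T(4): Repeated squaring mod 20: 4^1 ≡ 4, 4^2 ≡ 4² = 16, 4^4 ≡ 16² = 256 ≡ 16, 4^8 ≡ 16² = 256 ≡ 16. Since 10 = 8 + 2, 4^10 ≡ 16·16: 16·16 = 256 ≡ 16. So 4^10 ≡ 16 (mod 20).
T(6): Repeated squaring mod 20: 6^1 ≡ 6, 6^2 ≡ 6² = 36 ≡ 16, 6^4 ≡ 16² = 256 ≡ 16, 6^8 ≡ 16² = 256 ≡ 16. Since 10 = 8 + 2, 6^10 ≡ 16·16: 16·16 = 256 ≡ 16. So 6^10 ≡ 16 (mod 20).
So T(4) = T(6) = 16 while 4 ≠ 6, hence T is not injective.
A non-injective map from the 20-element set ℤ/20ℤ to itself takes at most 19 distinct values, so it cannot be surjective. Therefore T is not surjective.
Since T is not surjective, we determine |image(T)|. Computing x^10 mod 20 for each x (by repeated squaring, reducing mod 20 at every step), the values T(0), T(1), …, T(19) are: 0, 1, 4, 9, 16, 5, 16, 9, 4, 1, 0, 1, 4, 9, 16, 5, 16, 9, 4, 1.
The distinct values are {0, 1, 4, 5, 9, 16}; there are 6 of them.

6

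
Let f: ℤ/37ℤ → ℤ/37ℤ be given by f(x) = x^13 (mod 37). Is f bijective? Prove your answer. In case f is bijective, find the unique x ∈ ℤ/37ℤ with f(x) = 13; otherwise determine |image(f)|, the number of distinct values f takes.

Since 37 is prime, the nonzero elements of ℤ/37ℤ form a cyclic group of order 36.
As gcd(13, 36) = 1, raising to the 13th power is a bijection on this group: if u^13 ≡ v^13 then (uv^{−1})^13 = 1, and the only element of order dividing gcd(13, 36) = 1 is 1, so u = v.
With f(0) = 0 this makes f injective on all of ℤ/37ℤ, hence bijective (finite equal-size domain and codomain). In particular f is bijective.
Since f is bijective, we find the preimage of 13. The inverse of x ↦ x^13 on (ℤ/37ℤ)^× is x ↦ x^25, because 13·25 = 325 = 9·36 + 1 ≡ 1 (mod 36) and x^{36} = 1 for x ≠ 0 (Fermat). So f⁻¹(13) = 13^25 mod 37.
Repeated squaring mod 37: 13^1 ≡ 13, 13^2 ≡ 13² = 169 ≡ 21, 13^4 ≡ 21² = 441 ≡ 34, 13^8 ≡ 34² = 1156 ≡ 9, 13^16 ≡ 9² = 81 ≡ 7. Since 25 = 16 + 8 + 1, 13^25 ≡ 7·9·13: 7·9 = 63 ≡ 26, then 26·13 = 338 ≡ 5. So 13^25 ≡ 5 (mod 37).
Hence f⁻¹(13) = 5.

5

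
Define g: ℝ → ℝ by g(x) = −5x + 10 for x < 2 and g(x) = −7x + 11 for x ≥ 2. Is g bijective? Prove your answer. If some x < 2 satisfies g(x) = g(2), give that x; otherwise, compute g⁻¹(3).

Both pieces are strictly decreasing (slopes −5 and −7), so each is injective on its own interval.
The left piece maps (−∞, 2) onto (0, ∞); the right piece maps [2, ∞) onto (−∞, −3].
The images leave a gap (0 has no preimage), so g is not surjective, hence not bijective.
Because the two images are disjoint, no x < 2 has g(x) = g(2), so we compute g⁻¹(3): 3 lies in (0, ∞), so solve −5x + 10 = 3: x = (3 − 10)/(−5) = 7/5.

7/5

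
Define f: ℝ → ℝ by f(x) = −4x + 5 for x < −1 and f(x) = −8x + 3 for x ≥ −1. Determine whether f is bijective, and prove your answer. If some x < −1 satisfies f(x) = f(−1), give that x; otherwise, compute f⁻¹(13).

Both pieces are strictly decreasing (slopes −4 and −8), so each is injective on its own interval.
The left piece maps (−∞, −1) onto (9, ∞); the right piece maps [−1, ∞) onto (−∞, 11].
These images overlap. In particular f(−1) = 11 (right piece), and solving −4x + 5 = 11 on the left piece gives x = −3/2 < −1.
So f(−3/2) = f(−1) with −3/2 ≠ −1, and f is not injective, hence not bijective. This x = −3/2 is the requested value below −1.

-3/2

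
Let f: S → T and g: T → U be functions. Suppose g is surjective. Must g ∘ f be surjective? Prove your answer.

not surjective

No. Take S = {0}, T = U = {0, 1, 2, 3}, f(0) = 0, and g = identity (surjective).
Then (g ∘ f)(0) = 0, and 3 ∈ U has no preimage under g ∘ f, so g ∘ f is not surjective.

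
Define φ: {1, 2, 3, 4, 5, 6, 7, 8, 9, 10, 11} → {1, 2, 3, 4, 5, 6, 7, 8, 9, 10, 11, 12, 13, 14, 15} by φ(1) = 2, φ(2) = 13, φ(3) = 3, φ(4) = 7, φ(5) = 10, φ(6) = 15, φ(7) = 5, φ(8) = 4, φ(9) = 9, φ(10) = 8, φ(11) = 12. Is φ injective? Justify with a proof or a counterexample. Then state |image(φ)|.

The values φ(1), …, φ(11) are 2, 13, 3, 7, 10, 15, 5, 4, 9, 8, 12 — all distinct.
So φ(u) = φ(v) only when u = v, and φ is injective.
The image of φ is {2, 3, 4, 5, 7, 8, 9, 10, 12, 13, 15}, which has 11 elements.

11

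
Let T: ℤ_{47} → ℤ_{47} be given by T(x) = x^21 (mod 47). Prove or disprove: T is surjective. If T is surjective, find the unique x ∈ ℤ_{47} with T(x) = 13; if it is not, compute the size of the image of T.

26

Since 47 is prime, the nonzero elements of ℤ_{47} form a cyclic group of order 46.
As gcd(21, 46) = 1, raising to the 21st power is a bijection on this group: if s^21 ≡ t^21 then (st^{−1})^21 = 1, and the only element of order dividing gcd(21, 46) = 1 is 1, so s = t.
With T(0) = 0 this makes T injective on all of ℤ_{47}, hence bijective (finite equal-size domain and codomain). In particular T is surjective.
Since T is surjective, we find the preimage of 13. The inverse of x ↦ x^21 on (ℤ_{47})^× is x ↦ x^11, because 21·11 = 231 = 5·46 + 1 ≡ 1 (mod 46) and x^{46} = 1 for x ≠ 0 (Fermat). So T⁻¹(13) = 13^11 mod 47.
Repeated squaring mod 47: 13^1 ≡ 13, 13^2 ≡ 13² = 169 ≡ 28, 13^4 ≡ 28² = 784 ≡ 32, 13^8 ≡ 32² = 1024 ≡ 37. Since 11 = 8 + 2 + 1, 13^11 ≡ 37·28·13: 37·28 = 1036 ≡ 2, then 2·13 = 26. So 13^11 ≡ 26 (mod 47).
Hence T⁻¹(13) = 26.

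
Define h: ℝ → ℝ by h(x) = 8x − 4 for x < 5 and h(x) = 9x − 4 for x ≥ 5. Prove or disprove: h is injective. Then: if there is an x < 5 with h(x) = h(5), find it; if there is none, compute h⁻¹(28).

4

Both pieces are strictly increasing (slopes 8 and 9), so each is injective on its own interval.
The left piece maps (−∞, 5) onto (−∞, 36); the right piece maps [5, ∞) onto [41, ∞).
These images are disjoint, so no value is attained by both pieces. Hence h is injective.
Because the two images are disjoint, no x < 5 has h(x) = h(5), so we compute h⁻¹(28): 28 lies in (−∞, 36), so solve 8x − 4 = 28: x = (28 + 4)/8 = 4.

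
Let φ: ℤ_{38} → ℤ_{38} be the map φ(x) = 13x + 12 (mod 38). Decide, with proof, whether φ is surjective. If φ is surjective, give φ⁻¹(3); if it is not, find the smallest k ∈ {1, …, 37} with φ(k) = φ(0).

11

Recall that φ is surjective if every y in the codomain equals φ(x) for some x in the domain.
Since gcd(13, 38) = 1, 13 is invertible modulo 38. Euclid's algorithm: 38 = 2·13 + 12, 13 = 1·12 + 1; back-substituting gives 1 = 3·13 − 1·38, so 13⁻¹ ≡ 3 (mod 38).
For any y ∈ ℤ_{38}, x = 3(y − 12) mod 38 satisfies φ(x) = 13·3(y − 12) + 12 ≡ y (since 13·3 ≡ 1 mod 38). So every y has a preimage.
So φ is surjective.
Since φ is surjective, we find φ⁻¹(3): we need 13x ≡ 3 − 12 ≡ 29 (mod 38). Using 13⁻¹ = 3: x ≡ 3·29 = 87 = 2·38 + 11, so x = 11.
Check: φ(11) = 13·11 + 12 = 155 = 4·38 + 3 ≡ 3 (mod 38).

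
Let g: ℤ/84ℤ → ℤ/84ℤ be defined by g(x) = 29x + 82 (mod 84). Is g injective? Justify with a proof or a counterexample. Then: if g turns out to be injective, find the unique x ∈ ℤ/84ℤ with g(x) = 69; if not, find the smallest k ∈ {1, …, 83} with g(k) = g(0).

If g(a) = g(b), then 29a ≡ 29b (mod 84). Because gcd(29, 84) = 1, we may cancel 29 to get a ≡ b (mod 84).
Thus g is injective.
We now compute 29⁻¹ mod 84 explicitly. Euclid's algorithm: 84 = 2·29 + 26, 29 = 1·26 + 3, 26 = 8·3 + 2, 3 = 1·2 + 1; back-substituting gives 1 = 29·29 − 10·84, so 29⁻¹ ≡ 29 (mod 84).
Since g is injective, we compute g⁻¹(69): solve 29x + 82 ≡ 69 (mod 84), i.e. 29x ≡ 71 (mod 84).
Multiplying by 29⁻¹ = 29 gives x ≡ 29·71 = 2059 = 24·84 + 43 ≡ 43 (mod 84).
Check: g(43) = 29·43 + 82 = 1329 = 15·84 + 69 ≡ 69 (mod 84).

43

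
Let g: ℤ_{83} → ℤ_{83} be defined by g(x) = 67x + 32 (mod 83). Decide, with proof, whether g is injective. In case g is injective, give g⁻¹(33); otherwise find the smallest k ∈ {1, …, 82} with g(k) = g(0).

Recall: injectivity means: for all u, v in the domain, g(u) = g(v) implies u = v.
Suppose g(u) = g(v) in ℤ_{83}. Then 67u + 32 ≡ 67v + 32 (mod 83), so 67(u − v) ≡ 0 (mod 83).
Since gcd(67, 83) = 1, 67 is invertible modulo 83, so u − v ≡ 0 (mod 83), i.e. u = v.
Hence g is injective.
We now compute 67⁻¹ mod 83 explicitly. Euclid's algorithm: 83 = 1·67 + 16, 67 = 4·16 + 3, 16 = 5·3 + 1; back-substituting gives 1 = 57·67 − 46·83, so 67⁻¹ ≡ 57 (mod 83).
Since g is injective, we find g⁻¹(33): we need 67x ≡ 33 − 32 ≡ 1 (mod 83). Using 67⁻¹ = 57: x ≡ 57·1 = 57, so x = 57.
Check: g(57) = 67·57 + 32 = 3851 = 46·83 + 33 ≡ 33 (mod 83).

57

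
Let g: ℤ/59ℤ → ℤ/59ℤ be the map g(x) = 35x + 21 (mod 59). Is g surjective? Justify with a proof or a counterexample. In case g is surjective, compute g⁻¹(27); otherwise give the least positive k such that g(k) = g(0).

44

Since gcd(35, 59) = 1, 35 is invertible modulo 59. Euclid's algorithm: 59 = 1·35 + 24, 35 = 1·24 + 11, 24 = 2·11 + 2, 11 = 5·2 + 1; back-substituting gives 1 = 27·35 − 16·59, so 35⁻¹ ≡ 27 (mod 59).
Then y ↦ 27(y − 21) is a two-sided inverse to g, so every y ∈ ℤ/59ℤ has a preimage.
So g is surjective.
Since g is surjective, we compute g⁻¹(27): solve 35x + 21 ≡ 27 (mod 59), i.e. 35x ≡ 6 (mod 59).
Multiplying by 35⁻¹ = 27 gives x ≡ 27·6 = 162 = 2·59 + 44 ≡ 44 (mod 59).
Check: g(44) = 35·44 + 21 = 1561 = 26·59 + 27 ≡ 27 (mod 59).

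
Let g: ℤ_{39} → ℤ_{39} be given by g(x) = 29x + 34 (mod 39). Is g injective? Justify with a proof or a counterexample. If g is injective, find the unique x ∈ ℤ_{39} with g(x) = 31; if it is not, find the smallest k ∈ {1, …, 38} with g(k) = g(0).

12

Recall that g is injective when g(a) = g(b) forces a = b.
Suppose g(a) = g(b) in ℤ_{39}. Then 29a + 34 ≡ 29b + 34 (mod 39), so 29(a − b) ≡ 0 (mod 39).
Since gcd(29, 39) = 1, 29 is invertible modulo 39, hence a − b ≡ 0 (mod 39), i.e. a = b.
Thus g is injective.
We now compute 29⁻¹ mod 39 explicitly. Euclid's algorithm: 39 = 1·29 + 10, 29 = 2·10 + 9, 10 = 1·9 + 1; back-substituting gives 1 = 35·29 − 26·39, so 29⁻¹ ≡ 35 (mod 39).
Since g is injective, we compute g⁻¹(31): solve 29x + 34 ≡ 31 (mod 39), i.e. 29x ≡ 36 (mod 39).
Multiplying by 29⁻¹ = 35 gives x ≡ 35·36 = 1260 = 32·39 + 12 ≡ 12 (mod 39).
Check: g(12) = 29·12 + 34 = 382 = 9·39 + 31 ≡ 31 (mod 39).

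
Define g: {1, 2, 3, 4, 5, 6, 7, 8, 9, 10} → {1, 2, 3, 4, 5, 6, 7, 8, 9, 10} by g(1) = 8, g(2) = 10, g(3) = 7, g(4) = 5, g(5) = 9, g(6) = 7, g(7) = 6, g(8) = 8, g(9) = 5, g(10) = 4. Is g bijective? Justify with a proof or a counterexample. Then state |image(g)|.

7

g(3) = 7 = g(6) with 3 ≠ 6, so g is not injective, hence not bijective.
The image of g is {4, 5, 6, 7, 8, 9, 10}, which has 7 elements.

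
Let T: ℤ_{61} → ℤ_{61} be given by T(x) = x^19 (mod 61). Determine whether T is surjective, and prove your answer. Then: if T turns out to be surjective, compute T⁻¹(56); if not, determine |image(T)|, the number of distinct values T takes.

15

Since 61 is prime, the nonzero elements of ℤ_{61} form a cyclic group of order 60.
As gcd(19, 60) = 1, raising to the 19th power is a bijection on this group: if x_1^19 ≡ x_2^19 then (x_1x_2^{−1})^19 = 1, and the only element of order dividing gcd(19, 60) = 1 is 1, so x_1 = x_2.
With T(0) = 0 this makes T injective on all of ℤ_{61}, hence bijective (finite equal-size domain and codomain). In particular T is surjective.
Since T is surjective, we find the preimage of 56. The inverse of x ↦ x^19 on (ℤ_{61})^× is x ↦ x^19, because 19·19 = 361 = 6·60 + 1 ≡ 1 (mod 60) and x^{60} = 1 for x ≠ 0 (Fermat). So T⁻¹(56) = 56^19 mod 61.
Repeated squaring mod 61: 56^1 ≡ 56, 56^2 ≡ 56² = 3136 ≡ 25, 56^4 ≡ 25² = 625 ≡ 15, 56^8 ≡ 15² = 225 ≡ 42, 56^16 ≡ 42² = 1764 ≡ 56. Since 19 = 16 + 2 + 1, 56^19 ≡ 56·25·56: 56·25 = 1400 ≡ 58, then 58·56 = 3248 ≡ 15. So 56^19 ≡ 15 (mod 61).
Hence T⁻¹(56) = 15.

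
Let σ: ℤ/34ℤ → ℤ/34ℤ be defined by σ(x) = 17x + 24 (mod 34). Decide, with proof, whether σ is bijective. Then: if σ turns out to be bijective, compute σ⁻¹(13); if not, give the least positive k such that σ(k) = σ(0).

We have gcd(17, 34) = 17 > 1. Taking x_1 = 0 and x_2 = 2: σ(0) = 24 and σ(2) = 17·2 + 24 = 58 ≡ 24 (mod 34).
So σ(0) = σ(2) while 0 ≠ 2, thus σ is not injective, hence not bijective.
Since σ is not bijective, we find the least positive k with σ(k) = σ(0): this means 17k ≡ 0 (mod 34), i.e. 34 ∣ 17k. Since gcd(17, 34) = 17, dividing through by 17 this holds exactly when 2 ∣ k.
The smallest positive such k is 2.

2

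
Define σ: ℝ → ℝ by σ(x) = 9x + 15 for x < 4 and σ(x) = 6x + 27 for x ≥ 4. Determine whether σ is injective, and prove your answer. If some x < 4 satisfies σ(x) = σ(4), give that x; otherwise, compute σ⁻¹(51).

4

Both pieces are strictly increasing (slopes 9 and 6), so each is injective on its own interval.
The left piece maps (−∞, 4) onto (−∞, 51); the right piece maps [4, ∞) onto [51, ∞).
These images are disjoint, so no value is attained by both pieces. Thus σ is injective.
Because the two images are disjoint, no x < 4 has σ(x) = σ(4), so we compute σ⁻¹(51): 51 lies in [51, ∞), so solve 6x + 27 = 51: x = (51 − 27)/6 = 4.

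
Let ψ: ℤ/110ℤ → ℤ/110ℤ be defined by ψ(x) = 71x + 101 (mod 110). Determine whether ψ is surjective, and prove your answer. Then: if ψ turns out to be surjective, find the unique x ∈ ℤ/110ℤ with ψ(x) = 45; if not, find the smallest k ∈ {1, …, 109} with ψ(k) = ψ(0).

Recall that surjectivity means every element of the codomain has a preimage under ψ.
Since gcd(71, 110) = 1, 71 is invertible modulo 110. Euclid's algorithm: 110 = 1·71 + 39, 71 = 1·39 + 32, 39 = 1·32 + 7, 32 = 4·7 + 4, 7 = 1·4 + 3, 4 = 1·3 + 1; back-substituting gives 1 = 31·71 − 20·110, so 71⁻¹ ≡ 31 (mod 110).
For any y ∈ ℤ/110ℤ, x = 31(y − 101) mod 110 satisfies ψ(x) = 71·31(y − 101) + 101 ≡ y (since 71·31 ≡ 1 mod 110). So every y has a preimage.
Hence ψ is surjective.
Since ψ is surjective, we compute ψ⁻¹(45): solve 71x + 101 ≡ 45 (mod 110), i.e. 71x ≡ 54 (mod 110).
Multiplying by 71⁻¹ = 31 gives x ≡ 31·54 = 1674 = 15·110 + 24 ≡ 24 (mod 110).
Check: ψ(24) = 71·24 + 101 = 1805 = 16·110 + 45 ≡ 45 (mod 110).

24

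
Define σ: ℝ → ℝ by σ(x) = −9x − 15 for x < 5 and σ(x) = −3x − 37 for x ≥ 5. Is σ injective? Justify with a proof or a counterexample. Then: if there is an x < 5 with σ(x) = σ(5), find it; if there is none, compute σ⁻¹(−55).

Both pieces are strictly decreasing (slopes −9 and −3), so each is injective on its own interval.
The left piece maps (−∞, 5) onto (−60, ∞); the right piece maps [5, ∞) onto (−∞, −52].
These images overlap. In particular σ(5) = −52 (right piece), and solving −9x − 15 = −52 on the left piece gives x = 37/9 < 5.
So σ(37/9) = σ(5) with 37/9 ≠ 5, and σ is not injective. This x = 37/9 is the requested value below 5.

37/9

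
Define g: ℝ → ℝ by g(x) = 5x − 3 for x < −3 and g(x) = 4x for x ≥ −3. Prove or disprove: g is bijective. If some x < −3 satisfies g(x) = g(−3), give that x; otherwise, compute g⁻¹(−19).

-16/5

Both pieces are strictly increasing (slopes 5 and 4), so each is injective on its own interval.
The left piece maps (−∞, −3) onto (−∞, −18); the right piece maps [−3, ∞) onto [−12, ∞).
The images leave a gap (−18 has no preimage), so g is not surjective, hence not bijective.
Because the two images are disjoint, no x < −3 has g(x) = g(−3), so we compute g⁻¹(−19): −19 lies in (−∞, −18), so solve 5x − 3 = −19: x = (−19 + 3)/5 = −16/5.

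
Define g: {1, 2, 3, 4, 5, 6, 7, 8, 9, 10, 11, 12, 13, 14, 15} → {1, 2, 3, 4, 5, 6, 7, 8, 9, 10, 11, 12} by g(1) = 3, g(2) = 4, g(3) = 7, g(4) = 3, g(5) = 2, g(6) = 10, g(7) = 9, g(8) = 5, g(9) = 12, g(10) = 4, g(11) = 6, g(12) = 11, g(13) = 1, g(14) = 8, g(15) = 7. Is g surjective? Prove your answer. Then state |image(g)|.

12

Every element of the codomain has a preimage: 1 = g(13), 2 = g(5), 3 = g(1), 4 = g(2), 5 = g(8), 6 = g(11), 7 = g(3), 8 = g(14), 9 = g(7), 10 = g(6), 11 = g(12), 12 = g(9).
Therefore g is surjective.
The image of g is {1, 2, 3, 4, 5, 6, 7, 8, 9, 10, 11, 12}, which has 12 elements.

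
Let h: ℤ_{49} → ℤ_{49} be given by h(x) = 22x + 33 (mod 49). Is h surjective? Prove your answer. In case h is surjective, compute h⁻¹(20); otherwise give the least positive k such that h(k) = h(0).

Since gcd(22, 49) = 1, 22 is invertible modulo 49. Euclid's algorithm: 49 = 2·22 + 5, 22 = 4·5 + 2, 5 = 2·2 + 1; back-substituting gives 1 = 29·22 − 13·49, so 22⁻¹ ≡ 29 (mod 49).
Then y ↦ 29(y − 33) is a two-sided inverse to h, so every y ∈ ℤ_{49} has a preimage.
Hence h is surjective.
Since h is surjective, we compute h⁻¹(20): solve 22x + 33 ≡ 20 (mod 49), i.e. 22x ≡ 36 (mod 49).
Multiplying by 22⁻¹ = 29 gives x ≡ 29·36 = 1044 = 21·49 + 15 ≡ 15 (mod 49).
Check: h(15) = 22·15 + 33 = 363 = 7·49 + 20 ≡ 20 (mod 49).

15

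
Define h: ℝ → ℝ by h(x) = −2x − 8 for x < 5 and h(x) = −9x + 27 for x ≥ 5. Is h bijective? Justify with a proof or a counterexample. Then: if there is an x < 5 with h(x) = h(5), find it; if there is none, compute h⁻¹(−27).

Both pieces are strictly decreasing (slopes −2 and −9), so each is injective on its own interval.
The left piece maps (−∞, 5) onto (−18, ∞); the right piece maps [5, ∞) onto (−∞, −18].
Since −18 = −18, the images partition ℝ: h is injective and surjective, hence bijective.
Because the two images are disjoint, no x < 5 has h(x) = h(5), so we compute h⁻¹(−27): −27 lies in (−∞, −18], so solve −9x + 27 = −27: x = (−27 − 27)/(−9) = 6.

6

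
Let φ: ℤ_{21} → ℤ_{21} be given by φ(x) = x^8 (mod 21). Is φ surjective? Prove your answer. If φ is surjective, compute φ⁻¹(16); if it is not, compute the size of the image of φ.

8

φ(2): Repeated squaring mod 21: 2^1 ≡ 2, 2^2 ≡ 2² = 4, 2^4 ≡ 4² = 16, 2^8 ≡ 16² = 256 ≡ 4. So 2^8 ≡ 4 (mod 21).
φ(5): Repeated squaring mod 21: 5^1 ≡ 5, 5^2 ≡ 5² = 25 ≡ 4, 5^4 ≡ 4² = 16, 5^8 ≡ 16² = 256 ≡ 4. So 5^8 ≡ 4 (mod 21).
So φ(2) = φ(5) = 4 while 2 ≠ 5, therefore φ is not injective.
A non-injective map from the 21-element set ℤ_{21} to itself takes at most 20 distinct values, so it cannot be surjective. Therefore φ is not surjective.
Since φ is not surjective, we determine |image(φ)|. Computing x^8 mod 21 for each x (by repeated squaring, reducing mod 21 at every step), the values φ(0), φ(1), …, φ(20) are: 0, 1, 4, 9, 16, 4, 15, 7, 1, 18, 16, 16, 18, 1, 7, 15, 4, 16, 9, 4, 1.
The distinct values are {0, 1, 4, 7, 9, 15, 16, 18}; there are 8 of them.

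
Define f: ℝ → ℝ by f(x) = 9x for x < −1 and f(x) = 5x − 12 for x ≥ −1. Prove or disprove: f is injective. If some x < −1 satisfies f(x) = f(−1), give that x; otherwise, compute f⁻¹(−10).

Both pieces are strictly increasing (slopes 9 and 5), so each is injective on its own interval.
The left piece maps (−∞, −1) onto (−∞, −9); the right piece maps [−1, ∞) onto [−17, ∞).
These images overlap. In particular f(−1) = −17 (right piece), and solving 9x = −17 on the left piece gives x = −17/9 < −1.
So f(−17/9) = f(−1) with −17/9 ≠ −1, and f is not injective. This x = −17/9 is the requested value below −1.

-17/9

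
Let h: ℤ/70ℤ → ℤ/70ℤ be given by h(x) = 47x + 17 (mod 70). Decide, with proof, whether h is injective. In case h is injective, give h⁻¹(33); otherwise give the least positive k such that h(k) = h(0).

Recall: h is injective when h(s) = h(t) forces s = t.
If h(s) = h(t), then 47s ≡ 47t (mod 70). Because gcd(47, 70) = 1, we may cancel 47 to get s ≡ t (mod 70).
Thus h is injective.
We now compute 47⁻¹ mod 70 explicitly. Euclid's algorithm: 70 = 1·47 + 23, 47 = 2·23 + 1; back-substituting gives 1 = 3·47 − 2·70, so 47⁻¹ ≡ 3 (mod 70).
Since h is injective, we find h⁻¹(33): we need 47x ≡ 33 − 17 ≡ 16 (mod 70). Using 47⁻¹ = 3: x ≡ 3·16 = 48, so x = 48.
Check: h(48) = 47·48 + 17 = 2273 = 32·70 + 33 ≡ 33 (mod 70).

48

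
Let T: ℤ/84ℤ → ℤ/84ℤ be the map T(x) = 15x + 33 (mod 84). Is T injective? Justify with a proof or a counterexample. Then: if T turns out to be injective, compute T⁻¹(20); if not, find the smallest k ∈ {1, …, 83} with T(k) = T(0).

28

By definition, T is injective when T(u) = T(v) forces u = v.
We have gcd(15, 84) = 3 > 1. Taking u = 0 and v = 28: T(0) = 33 and T(28) = 15·28 + 33 = 453 ≡ 33 (mod 84).
So T(0) = T(28) while 0 ≠ 28, therefore T is not injective.
Since T is not injective, we find the least positive k with T(k) = T(0): this means 15k ≡ 0 (mod 84), i.e. 84 ∣ 15k. Since gcd(15, 84) = 3, dividing through by 3 this holds exactly when 28 ∣ 5k, and as gcd(5, 28) = 1, exactly when 28 ∣ k.
The smallest positive such k is 28.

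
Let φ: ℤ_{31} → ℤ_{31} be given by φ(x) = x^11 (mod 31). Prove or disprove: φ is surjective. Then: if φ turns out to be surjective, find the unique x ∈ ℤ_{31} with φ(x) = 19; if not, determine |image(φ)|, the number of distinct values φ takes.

10

Since 31 is prime, the nonzero elements of ℤ_{31} form a cyclic group of order 30.
As gcd(11, 30) = 1, raising to the 11th power is a bijection on this group: if x_1^11 ≡ x_2^11 then (x_1x_2^{−1})^11 = 1, and the only element of order dividing gcd(11, 30) = 1 is 1, so x_1 = x_2.
With φ(0) = 0 this makes φ injective on all of ℤ_{31}, hence bijective (finite equal-size domain and codomain). In particular φ is surjective.
Since φ is surjective, we find the preimage of 19. The inverse of x ↦ x^11 on (ℤ_{31})^× is x ↦ x^11, because 11·11 = 121 = 4·30 + 1 ≡ 1 (mod 30) and x^{30} = 1 for x ≠ 0 (Fermat). So φ⁻¹(19) = 19^11 mod 31.
Repeated squaring mod 31: 19^1 ≡ 19, 19^2 ≡ 19² = 361 ≡ 20, 19^4 ≡ 20² = 400 ≡ 28, 19^8 ≡ 28² = 784 ≡ 9. Since 11 = 8 + 2 + 1, 19^11 ≡ 9·20·19: 9·20 = 180 ≡ 25, then 25·19 = 475 ≡ 10. So 19^11 ≡ 10 (mod 31).
Hence φ⁻¹(19) = 10.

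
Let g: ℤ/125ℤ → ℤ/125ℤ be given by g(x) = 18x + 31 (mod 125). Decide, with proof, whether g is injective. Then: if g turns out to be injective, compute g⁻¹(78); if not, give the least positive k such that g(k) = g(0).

79

Suppose g(x_1) = g(x_2) in ℤ/125ℤ. Then 18x_1 + 31 ≡ 18x_2 + 31 (mod 125), hence 18(x_1 − x_2) ≡ 0 (mod 125).
Since gcd(18, 125) = 1, 18 is invertible modulo 125, therefore x_1 − x_2 ≡ 0 (mod 125), i.e. x_1 = x_2.
So g is injective.
We now compute 18⁻¹ mod 125 explicitly. Euclid's algorithm: 125 = 6·18 + 17, 18 = 1·17 + 1; back-substituting gives 1 = 7·18 − 1·125, so 18⁻¹ ≡ 7 (mod 125).
Since g is injective, we compute g⁻¹(78): solve 18x + 31 ≡ 78 (mod 125), i.e. 18x ≡ 47 (mod 125).
Multiplying by 18⁻¹ = 7 gives x ≡ 7·47 = 329 = 2·125 + 79 ≡ 79 (mod 125).
Check: g(79) = 18·79 + 31 = 1453 = 11·125 + 78 ≡ 78 (mod 125).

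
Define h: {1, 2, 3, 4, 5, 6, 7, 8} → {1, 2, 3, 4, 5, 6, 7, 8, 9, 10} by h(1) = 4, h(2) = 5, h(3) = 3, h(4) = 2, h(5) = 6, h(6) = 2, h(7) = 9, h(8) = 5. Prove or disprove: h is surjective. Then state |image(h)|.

6

No element maps to 1, so h is not surjective.
The image of h is {2, 3, 4, 5, 6, 9}, which has 6 elements.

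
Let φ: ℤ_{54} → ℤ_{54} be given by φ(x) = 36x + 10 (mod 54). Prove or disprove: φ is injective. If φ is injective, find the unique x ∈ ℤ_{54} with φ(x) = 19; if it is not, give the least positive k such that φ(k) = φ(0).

By definition, injectivity means: for all u, v in the domain, φ(u) = φ(v) implies u = v.
We have gcd(36, 54) = 18 > 1. Taking u = 0 and v = 3: φ(0) = 10 and φ(3) = 36·3 + 10 = 118 ≡ 10 (mod 54).
So φ(0) = φ(3) while 0 ≠ 3, so φ is not injective.
Since φ is not injective, we find the least positive k with φ(k) = φ(0): this means 36k ≡ 0 (mod 54), i.e. 54 ∣ 36k. Since gcd(36, 54) = 18, dividing through by 18 this holds exactly when 3 ∣ 2k, and as gcd(2, 3) = 1, exactly when 3 ∣ k.
The smallest positive such k is 3.

3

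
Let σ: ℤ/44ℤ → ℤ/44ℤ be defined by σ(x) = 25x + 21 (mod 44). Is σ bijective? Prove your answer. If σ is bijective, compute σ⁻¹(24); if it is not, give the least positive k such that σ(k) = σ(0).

If σ(x_1) = σ(x_2), then 25x_1 ≡ 25x_2 (mod 44). Because gcd(25, 44) = 1, we may cancel 25 to get x_1 ≡ x_2 (mod 44).
We now compute 25⁻¹ mod 44 explicitly. Euclid's algorithm: 44 = 1·25 + 19, 25 = 1·19 + 6, 19 = 3·6 + 1; back-substituting gives 1 = 37·25 − 21·44, so 25⁻¹ ≡ 37 (mod 44).
Then y ↦ 37(y − 21) is a two-sided inverse to σ, so every y ∈ ℤ/44ℤ has a preimage.
Thus σ is bijective.
Since σ is bijective, we find σ⁻¹(24): we need 25x ≡ 24 − 21 ≡ 3 (mod 44). Using 25⁻¹ = 37: x ≡ 37·3 = 111 = 2·44 + 23, so x = 23.
Check: σ(23) = 25·23 + 21 = 596 = 13·44 + 24 ≡ 24 (mod 44).

23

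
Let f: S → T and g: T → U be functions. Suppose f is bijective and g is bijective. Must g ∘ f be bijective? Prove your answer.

bijective

Injectivity: if g(f(x_1)) = g(f(x_2)) then f(x_1) = f(x_2) (g injective) so x_1 = x_2 (f injective).
Surjectivity: for c ∈ U pick b with g(b) = c, then a with f(a) = b; then (g ∘ f)(a) = c.
Thus g ∘ f is bijective.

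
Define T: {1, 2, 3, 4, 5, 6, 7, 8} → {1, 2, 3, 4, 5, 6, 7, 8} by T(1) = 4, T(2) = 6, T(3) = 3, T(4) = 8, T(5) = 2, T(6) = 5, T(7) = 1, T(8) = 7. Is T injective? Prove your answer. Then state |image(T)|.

8

The values T(1), …, T(8) are 4, 6, 3, 8, 2, 5, 1, 7 — all distinct.
So T(s) = T(t) only when s = t, and T is injective.
The image of T is {1, 2, 3, 4, 5, 6, 7, 8}, which has 8 elements.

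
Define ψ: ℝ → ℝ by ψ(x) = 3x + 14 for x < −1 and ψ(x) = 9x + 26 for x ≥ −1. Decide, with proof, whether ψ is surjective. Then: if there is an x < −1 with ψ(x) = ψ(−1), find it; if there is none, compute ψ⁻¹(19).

-7/9

Both pieces are strictly increasing (slopes 3 and 9), so each is injective on its own interval.
The left piece maps (−∞, −1) onto (−∞, 11); the right piece maps [−1, ∞) onto [17, ∞).
The union (−∞, 11) ∪ [17, ∞) omits the interval between 11 and 17; in particular 11 has no preimage. So ψ is not surjective.
Because the two images are disjoint, no x < −1 has ψ(x) = ψ(−1), so we compute ψ⁻¹(19): 19 lies in [17, ∞), so solve 9x + 26 = 19: x = (19 − 26)/9 = −7/9.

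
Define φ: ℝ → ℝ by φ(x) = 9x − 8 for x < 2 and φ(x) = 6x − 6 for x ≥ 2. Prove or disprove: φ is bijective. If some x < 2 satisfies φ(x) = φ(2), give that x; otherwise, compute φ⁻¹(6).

Both pieces are strictly increasing (slopes 9 and 6), so each is injective on its own interval.
The left piece maps (−∞, 2) onto (−∞, 10); the right piece maps [2, ∞) onto [6, ∞).
These images overlap. In particular φ(2) = 6 (right piece), and solving 9x − 8 = 6 on the left piece gives x = 14/9 < 2.
So φ(14/9) = φ(2) with 14/9 ≠ 2, and φ is not injective, hence not bijective. This x = 14/9 is the requested value below 2.

14/9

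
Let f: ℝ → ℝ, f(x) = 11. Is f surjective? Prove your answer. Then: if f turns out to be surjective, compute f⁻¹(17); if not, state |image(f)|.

1

By definition, f is surjective if every y in the codomain equals f(x) for some x in the domain.
f(x) = 11 for all x, so 12 has no preimage and f is not surjective.
Since f is not surjective, we state |image(f)|: the image of f is {11}, which has 1 element.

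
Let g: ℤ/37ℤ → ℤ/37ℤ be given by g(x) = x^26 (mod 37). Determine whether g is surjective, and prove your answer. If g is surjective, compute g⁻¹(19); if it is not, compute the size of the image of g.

g(18): Repeated squaring mod 37: 18^1 ≡ 18, 18^2 ≡ 18² = 324 ≡ 28, 18^4 ≡ 28² = 784 ≡ 7, 18^8 ≡ 7² = 49 ≡ 12, 18^16 ≡ 12² = 144 ≡ 33. Since 26 = 16 + 8 + 2, 18^26 ≡ 33·12·28: 33·12 = 396 ≡ 26, then 26·28 = 728 ≡ 25. So 18^26 ≡ 25 (mod 37).
g(19): Repeated squaring mod 37: 19^1 ≡ 19, 19^2 ≡ 19² = 361 ≡ 28, 19^4 ≡ 28² = 784 ≡ 7, 19^8 ≡ 7² = 49 ≡ 12, 19^16 ≡ 12² = 144 ≡ 33. Since 26 = 16 + 8 + 2, 19^26 ≡ 33·12·28: 33·12 = 396 ≡ 26, then 26·28 = 728 ≡ 25. So 19^26 ≡ 25 (mod 37).
So g(18) = g(19) = 25 while 18 ≠ 19, so g is not injective.
A non-injective map from the 37-element set ℤ/37ℤ to itself takes at most 36 distinct values, so it cannot be surjective. Thus g is not surjective.
Since g is not surjective, we determine |image(g)|. Computing x^26 mod 37 for each x (by repeated squaring, reducing mod 37 at every step), the values g(0), g(1), …, g(36) are: 0, 1, 3, 12, 9, 21, 36, 16, 27, 33, 26, 10, 34, 28, 11, 30, 7, 4, 25, 25, 4, 7, 30, 11, 28, 34, 10, 26, 33, 27, 16, 36, 21, 9, 12, 3, 1.
The distinct values are {0, 1, 3, 4, 7, 9, 10, 11, 12, 16, 21, 25, 26, 27, 28, 30, 33, 34, 36}; there are 19 of them.

19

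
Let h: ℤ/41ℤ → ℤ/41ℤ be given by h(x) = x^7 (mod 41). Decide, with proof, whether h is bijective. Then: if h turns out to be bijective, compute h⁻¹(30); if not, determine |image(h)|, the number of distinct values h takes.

Since 41 is prime, the nonzero elements of ℤ/41ℤ form a cyclic group of order 40.
As gcd(7, 40) = 1, raising to the 7th power is a bijection on this group: if u^7 ≡ v^7 then (uv^{−1})^7 = 1, and the only element of order dividing gcd(7, 40) = 1 is 1, so u = v.
With h(0) = 0 this makes h injective on all of ℤ/41ℤ, hence bijective (finite equal-size domain and codomain). In particular h is bijective.
Since h is bijective, we find the preimage of 30. The inverse of x ↦ x^7 on (ℤ/41ℤ)^× is x ↦ x^23, because 7·23 = 161 = 4·40 + 1 ≡ 1 (mod 40) and x^{40} = 1 for x ≠ 0 (Fermat). So h⁻¹(30) = 30^23 mod 41.
Repeated squaring mod 41: 30^1 ≡ 30, 30^2 ≡ 30² = 900 ≡ 39, 30^4 ≡ 39² = 1521 ≡ 4, 30^8 ≡ 4² = 16, 30^16 ≡ 16² = 256 ≡ 10. Since 23 = 16 + 4 + 2 + 1, 30^23 ≡ 10·4·39·30: 10·4 = 40, then 40·39 = 1560 ≡ 2, then 2·30 = 60 ≡ 19. So 30^23 ≡ 19 (mod 41).
Hence h⁻¹(30) = 19.

19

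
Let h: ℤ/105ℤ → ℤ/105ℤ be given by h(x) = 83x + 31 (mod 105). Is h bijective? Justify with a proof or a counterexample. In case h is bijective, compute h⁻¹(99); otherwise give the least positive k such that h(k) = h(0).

If h(s) = h(t), then 83s ≡ 83t (mod 105). Because gcd(83, 105) = 1, we may cancel 83 to get s ≡ t (mod 105).
We now compute 83⁻¹ mod 105 explicitly. Euclid's algorithm: 105 = 1·83 + 22, 83 = 3·22 + 17, 22 = 1·17 + 5, 17 = 3·5 + 2, 5 = 2·2 + 1; back-substituting gives 1 = 62·83 − 49·105, so 83⁻¹ ≡ 62 (mod 105).
For any y ∈ ℤ/105ℤ, x = 62(y − 31) mod 105 satisfies h(x) = 83·62(y − 31) + 31 ≡ y (since 83·62 ≡ 1 mod 105). So every y has a preimage.
Thus h is bijective.
Since h is bijective, we compute h⁻¹(99): solve 83x + 31 ≡ 99 (mod 105), i.e. 83x ≡ 68 (mod 105).
Multiplying by 83⁻¹ = 62 gives x ≡ 62·68 = 4216 = 40·105 + 16 ≡ 16 (mod 105).
Check: h(16) = 83·16 + 31 = 1359 = 12·105 + 99 ≡ 99 (mod 105).

16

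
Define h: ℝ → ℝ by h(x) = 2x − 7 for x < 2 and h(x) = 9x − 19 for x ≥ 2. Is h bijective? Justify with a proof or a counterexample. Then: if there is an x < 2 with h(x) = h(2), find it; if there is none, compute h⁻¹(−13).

-3

Both pieces are strictly increasing (slopes 2 and 9), so each is injective on its own interval.
The left piece maps (−∞, 2) onto (−∞, −3); the right piece maps [2, ∞) onto [−1, ∞).
The images leave a gap (−3 has no preimage), so h is not surjective, hence not bijective.
Because the two images are disjoint, no x < 2 has h(x) = h(2), so we compute h⁻¹(−13): −13 lies in (−∞, −3), so solve 2x − 7 = −13: x = (−13 + 7)/2 = −3.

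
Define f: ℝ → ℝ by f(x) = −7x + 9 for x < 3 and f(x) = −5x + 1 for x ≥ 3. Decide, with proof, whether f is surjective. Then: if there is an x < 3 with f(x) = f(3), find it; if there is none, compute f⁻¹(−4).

13/7

Both pieces are strictly decreasing (slopes −7 and −5), so each is injective on its own interval.
The left piece maps (−∞, 3) onto (−12, ∞); the right piece maps [3, ∞) onto (−∞, −14].
The union (−12, ∞) ∪ (−∞, −14] omits the interval between −12 and −14; in particular −12 has no preimage. So f is not surjective.
Because the two images are disjoint, no x < 3 has f(x) = f(3), so we compute f⁻¹(−4): −4 lies in (−12, ∞), so solve −7x + 9 = −4: x = (−4 − 9)/(−7) = 13/7.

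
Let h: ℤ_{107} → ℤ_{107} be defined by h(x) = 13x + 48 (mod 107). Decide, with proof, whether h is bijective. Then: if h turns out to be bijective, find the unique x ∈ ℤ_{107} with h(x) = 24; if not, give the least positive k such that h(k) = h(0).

64

By definition, injectivity means: for all a, b in the domain, h(a) = h(b) implies a = b.
Suppose h(a) = h(b) in ℤ_{107}. Then 13a + 48 ≡ 13b + 48 (mod 107), therefore 13(a − b) ≡ 0 (mod 107).
Since gcd(13, 107) = 1, 13 is invertible modulo 107, therefore a − b ≡ 0 (mod 107), i.e. a = b.
We now compute 13⁻¹ mod 107 explicitly. Euclid's algorithm: 107 = 8·13 + 3, 13 = 4·3 + 1; back-substituting gives 1 = 33·13 − 4·107, so 13⁻¹ ≡ 33 (mod 107).
For any y ∈ ℤ_{107}, x = 33(y − 48) mod 107 satisfies h(x) = 13·33(y − 48) + 48 ≡ y (since 13·33 ≡ 1 mod 107). So every y has a preimage.
Thus h is bijective.
Since h is bijective, we find h⁻¹(24): we need 13x ≡ 24 − 48 ≡ 83 (mod 107). Using 13⁻¹ = 33: x ≡ 33·83 = 2739 = 25·107 + 64, so x = 64.
Check: h(64) = 13·64 + 48 = 880 = 8·107 + 24 ≡ 24 (mod 107).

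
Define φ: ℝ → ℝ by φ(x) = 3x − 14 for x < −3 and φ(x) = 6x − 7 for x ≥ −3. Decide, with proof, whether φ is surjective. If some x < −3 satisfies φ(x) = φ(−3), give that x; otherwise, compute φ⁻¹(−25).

Both pieces are strictly increasing (slopes 3 and 6), so each is injective on its own interval.
The left piece maps (−∞, −3) onto (−∞, −23); the right piece maps [−3, ∞) onto [−25, ∞).
The union (−∞, −23) ∪ [−25, ∞) covers ℝ, so φ is surjective.
For the follow-up: the images overlap, so an x < −3 with φ(x) = φ(−3) exists. φ(−3) = −25; solving 3x − 14 = −25 for x < −3 gives x = (−25 + 14)/3 = −11/3.

-11/3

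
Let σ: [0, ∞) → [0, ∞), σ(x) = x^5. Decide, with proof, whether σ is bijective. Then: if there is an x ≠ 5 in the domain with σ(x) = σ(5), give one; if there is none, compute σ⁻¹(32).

On [0, ∞), x ↦ x^5 is strictly increasing (injective) and for any y ∈ [0, ∞) the 5th root y^{1/5} lies in [0, ∞) (surjective). So σ is bijective.
Since x ↦ x^5 is strictly increasing on [0, ∞), it is injective there, so no x ≠ 5 in the domain has σ(x) = σ(5). We therefore compute σ⁻¹(32) = 32^{1/5} = 2 (indeed 2^5 = 32).

2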